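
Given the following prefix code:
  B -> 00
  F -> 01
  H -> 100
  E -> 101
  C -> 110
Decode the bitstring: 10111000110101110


Decoding step by step:
Bits 101 -> E
Bits 110 -> C
Bits 00 -> B
Bits 110 -> C
Bits 101 -> E
Bits 110 -> C


Decoded message: ECBCEC


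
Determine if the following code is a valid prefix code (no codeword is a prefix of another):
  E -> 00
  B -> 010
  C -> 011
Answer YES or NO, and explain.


Checking each pair (does one codeword prefix another?):
  E='00' vs B='010': no prefix
  E='00' vs C='011': no prefix
  B='010' vs E='00': no prefix
  B='010' vs C='011': no prefix
  C='011' vs E='00': no prefix
  C='011' vs B='010': no prefix
No violation found over all pairs.

YES -- this is a valid prefix code. No codeword is a prefix of any other codeword.


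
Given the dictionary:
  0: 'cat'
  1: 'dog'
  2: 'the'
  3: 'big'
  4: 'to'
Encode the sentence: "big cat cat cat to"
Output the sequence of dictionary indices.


Look up each word in the dictionary:
  'big' -> 3
  'cat' -> 0
  'cat' -> 0
  'cat' -> 0
  'to' -> 4

Encoded: [3, 0, 0, 0, 4]


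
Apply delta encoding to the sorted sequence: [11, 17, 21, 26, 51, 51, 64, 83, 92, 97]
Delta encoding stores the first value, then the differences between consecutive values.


First value: 11
Deltas:
  17 - 11 = 6
  21 - 17 = 4
  26 - 21 = 5
  51 - 26 = 25
  51 - 51 = 0
  64 - 51 = 13
  83 - 64 = 19
  92 - 83 = 9
  97 - 92 = 5


Delta encoded: [11, 6, 4, 5, 25, 0, 13, 19, 9, 5]


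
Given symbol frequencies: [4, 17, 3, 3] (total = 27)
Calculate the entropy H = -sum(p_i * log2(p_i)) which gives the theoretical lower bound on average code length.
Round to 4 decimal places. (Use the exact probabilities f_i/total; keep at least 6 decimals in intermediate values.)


Per-symbol terms -p_i * log2(p_i) with p_i = f_i/27:
  p = 4/27 = 0.148148: log2(p) = -2.754888, -p*log2(p) = 0.408131
  p = 17/27 = 0.629630: log2(p) = -0.667425, -p*log2(p) = 0.420230
  p = 3/27 = 0.111111: log2(p) = -3.169925, -p*log2(p) = 0.352214
  p = 3/27 = 0.111111: log2(p) = -3.169925, -p*log2(p) = 0.352214
H = 0.408131 + 0.420230 + 0.352214 + 0.352214 = 1.532789

H = 1.5328 bits/symbol


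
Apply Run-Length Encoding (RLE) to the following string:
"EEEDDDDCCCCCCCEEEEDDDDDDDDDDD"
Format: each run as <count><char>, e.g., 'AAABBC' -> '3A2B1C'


Scanning runs left to right:
  i=0: run of 'E' x 3 -> '3E'
  i=3: run of 'D' x 4 -> '4D'
  i=7: run of 'C' x 7 -> '7C'
  i=14: run of 'E' x 4 -> '4E'
  i=18: run of 'D' x 11 -> '11D'

RLE = 3E4D7C4E11D


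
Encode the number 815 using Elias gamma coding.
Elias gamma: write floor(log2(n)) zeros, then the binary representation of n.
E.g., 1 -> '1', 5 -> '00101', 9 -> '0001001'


num_bits = floor(log2(815)) + 1 = 10
leading_zeros = num_bits - 1 = 9
binary(815) = 1100101111

Elias gamma(815) = '000000000' + '1100101111' = 0000000001100101111 (19 bits)


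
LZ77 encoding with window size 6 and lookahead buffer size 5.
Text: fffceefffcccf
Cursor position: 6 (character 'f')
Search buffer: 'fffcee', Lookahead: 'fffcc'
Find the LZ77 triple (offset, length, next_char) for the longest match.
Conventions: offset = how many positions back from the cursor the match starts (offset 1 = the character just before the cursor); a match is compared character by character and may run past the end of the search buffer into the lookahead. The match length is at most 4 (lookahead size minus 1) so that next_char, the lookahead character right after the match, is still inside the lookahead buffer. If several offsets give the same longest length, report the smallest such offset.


Try each offset into the search buffer:
  offset=1 (pos 5, char 'e'): match length 0
  offset=2 (pos 4, char 'e'): match length 0
  offset=3 (pos 3, char 'c'): match length 0
  offset=4 (pos 2, char 'f'): match length 1
  offset=5 (pos 1, char 'f'): match length 2
  offset=6 (pos 0, char 'f'): match length 4
Longest match has length 4 at offset 6.
next_char = character at position 6 + 4 = 10 -> 'c'

Best match: offset=6, length=4 (matching 'fffc' starting at position 0)
LZ77 triple: (6, 4, 'c')


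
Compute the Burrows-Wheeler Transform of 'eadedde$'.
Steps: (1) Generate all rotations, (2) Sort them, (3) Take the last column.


Rotations (sorted):
  0: $eadedde -> last char: e
  1: adedde$e -> last char: e
  2: dde$eade -> last char: e
  3: de$eaded -> last char: d
  4: dedde$ea -> last char: a
  5: e$eadedd -> last char: d
  6: eadedde$ -> last char: $
  7: edde$ead -> last char: d


BWT = eeedad$d


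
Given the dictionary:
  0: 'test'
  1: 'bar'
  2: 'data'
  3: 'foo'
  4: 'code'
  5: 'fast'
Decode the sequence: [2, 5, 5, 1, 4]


Look up each index in the dictionary:
  2 -> 'data'
  5 -> 'fast'
  5 -> 'fast'
  1 -> 'bar'
  4 -> 'code'

Decoded: "data fast fast bar code"


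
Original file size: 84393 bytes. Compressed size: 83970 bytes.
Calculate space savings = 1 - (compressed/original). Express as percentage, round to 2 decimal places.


ratio = compressed/original = 83970/84393 = 0.994988
savings = 1 - ratio = 1 - 0.994988 = 0.005012
as a percentage: 0.005012 * 100 = 0.5%

Space savings = 1 - 83970/84393 = 0.5%


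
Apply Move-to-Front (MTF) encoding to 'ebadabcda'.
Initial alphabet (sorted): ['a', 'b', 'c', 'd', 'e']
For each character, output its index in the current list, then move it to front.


MTF encoding:
'e': index 4 in ['a', 'b', 'c', 'd', 'e'] -> ['e', 'a', 'b', 'c', 'd']
'b': index 2 in ['e', 'a', 'b', 'c', 'd'] -> ['b', 'e', 'a', 'c', 'd']
'a': index 2 in ['b', 'e', 'a', 'c', 'd'] -> ['a', 'b', 'e', 'c', 'd']
'd': index 4 in ['a', 'b', 'e', 'c', 'd'] -> ['d', 'a', 'b', 'e', 'c']
'a': index 1 in ['d', 'a', 'b', 'e', 'c'] -> ['a', 'd', 'b', 'e', 'c']
'b': index 2 in ['a', 'd', 'b', 'e', 'c'] -> ['b', 'a', 'd', 'e', 'c']
'c': index 4 in ['b', 'a', 'd', 'e', 'c'] -> ['c', 'b', 'a', 'd', 'e']
'd': index 3 in ['c', 'b', 'a', 'd', 'e'] -> ['d', 'c', 'b', 'a', 'e']
'a': index 3 in ['d', 'c', 'b', 'a', 'e'] -> ['a', 'd', 'c', 'b', 'e']


Output: [4, 2, 2, 4, 1, 2, 4, 3, 3]


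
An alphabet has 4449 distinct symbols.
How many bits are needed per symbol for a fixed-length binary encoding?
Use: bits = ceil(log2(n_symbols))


log2(4449) = 12.1193
Bracket: 2^12 = 4096 < 4449 <= 2^13 = 8192
So ceil(log2(4449)) = 13

bits = ceil(log2(4449)) = ceil(12.1193) = 13 bits


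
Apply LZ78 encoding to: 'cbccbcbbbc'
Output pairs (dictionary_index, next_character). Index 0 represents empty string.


LZ78 encoding steps:
Dictionary: {0: ''}
Step 1: w='' (idx 0), next='c' -> output (0, 'c'), add 'c' as idx 1
Step 2: w='' (idx 0), next='b' -> output (0, 'b'), add 'b' as idx 2
Step 3: w='c' (idx 1), next='c' -> output (1, 'c'), add 'cc' as idx 3
Step 4: w='b' (idx 2), next='c' -> output (2, 'c'), add 'bc' as idx 4
Step 5: w='b' (idx 2), next='b' -> output (2, 'b'), add 'bb' as idx 5
Step 6: w='bc' (idx 4), end of input -> output (4, '')


Encoded: [(0, 'c'), (0, 'b'), (1, 'c'), (2, 'c'), (2, 'b'), (4, '')]


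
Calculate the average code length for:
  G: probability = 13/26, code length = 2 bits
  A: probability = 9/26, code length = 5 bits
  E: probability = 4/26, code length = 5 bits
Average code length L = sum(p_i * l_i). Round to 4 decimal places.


Weighted contributions p_i * l_i:
  G: (13/26) * 2 = 26/26
  A: (9/26) * 5 = 45/26
  E: (4/26) * 5 = 20/26
Sum = (26 + 45 + 20)/26 = 91/26

L = 91/26 = 3.5000 bits/symbol


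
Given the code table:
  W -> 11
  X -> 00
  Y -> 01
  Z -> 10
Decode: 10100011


Decoding:
10 -> Z
10 -> Z
00 -> X
11 -> W


Result: ZZXW


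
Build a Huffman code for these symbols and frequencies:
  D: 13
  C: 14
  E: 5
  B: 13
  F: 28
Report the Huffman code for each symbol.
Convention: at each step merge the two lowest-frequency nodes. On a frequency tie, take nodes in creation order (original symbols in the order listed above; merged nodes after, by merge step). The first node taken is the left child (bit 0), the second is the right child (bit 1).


Huffman tree construction:
Step 1: Merge E(5) + D(13) = 18
Step 2: Merge B(13) + C(14) = 27
Step 3: Merge (E+D)(18) + (B+C)(27) = 45
Step 4: Merge F(28) + ((E+D)+(B+C))(45) = 73
Read each symbol's code off the tree from the root (left child = 0, right child = 1).

Codes:
  D: 101 (length 3)
  C: 111 (length 3)
  E: 100 (length 3)
  B: 110 (length 3)
  F: 0 (length 1)
Average code length: 163/73 = 2.2329 bits/symbol


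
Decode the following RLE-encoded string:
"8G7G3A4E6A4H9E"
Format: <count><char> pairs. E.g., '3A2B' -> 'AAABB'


Expanding each <count><char> pair:
  8G -> 'GGGGGGGG'
  7G -> 'GGGGGGG'
  3A -> 'AAA'
  4E -> 'EEEE'
  6A -> 'AAAAAA'
  4H -> 'HHHH'
  9E -> 'EEEEEEEEE'

Decoded = GGGGGGGGGGGGGGGAAAEEEEAAAAAAHHHHEEEEEEEEE


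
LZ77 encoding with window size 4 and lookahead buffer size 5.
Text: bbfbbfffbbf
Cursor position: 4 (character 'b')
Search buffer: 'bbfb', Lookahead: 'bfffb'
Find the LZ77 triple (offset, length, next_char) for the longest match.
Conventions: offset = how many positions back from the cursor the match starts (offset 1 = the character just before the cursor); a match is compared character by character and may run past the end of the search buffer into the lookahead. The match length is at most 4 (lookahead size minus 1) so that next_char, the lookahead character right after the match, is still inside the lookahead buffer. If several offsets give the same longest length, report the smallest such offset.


Try each offset into the search buffer:
  offset=1 (pos 3, char 'b'): match length 1
  offset=2 (pos 2, char 'f'): match length 0
  offset=3 (pos 1, char 'b'): match length 2
  offset=4 (pos 0, char 'b'): match length 1
Longest match has length 2 at offset 3.
next_char = character at position 4 + 2 = 6 -> 'f'

Best match: offset=3, length=2 (matching 'bf' starting at position 1)
LZ77 triple: (3, 2, 'f')


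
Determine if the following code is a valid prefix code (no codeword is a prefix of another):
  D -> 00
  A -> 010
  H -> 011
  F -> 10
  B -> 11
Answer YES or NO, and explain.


Checking each pair (does one codeword prefix another?):
  D='00' vs A='010': no prefix
  D='00' vs H='011': no prefix
  D='00' vs F='10': no prefix
  D='00' vs B='11': no prefix
  A='010' vs D='00': no prefix
  A='010' vs H='011': no prefix
  A='010' vs F='10': no prefix
  A='010' vs B='11': no prefix
  H='011' vs D='00': no prefix
  H='011' vs A='010': no prefix
  H='011' vs F='10': no prefix
  H='011' vs B='11': no prefix
  F='10' vs D='00': no prefix
  F='10' vs A='010': no prefix
  F='10' vs H='011': no prefix
  F='10' vs B='11': no prefix
  B='11' vs D='00': no prefix
  B='11' vs A='010': no prefix
  B='11' vs H='011': no prefix
  B='11' vs F='10': no prefix
No violation found over all pairs.

YES -- this is a valid prefix code. No codeword is a prefix of any other codeword.


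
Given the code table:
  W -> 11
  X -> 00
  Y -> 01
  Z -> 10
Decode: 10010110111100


Decoding:
10 -> Z
01 -> Y
01 -> Y
10 -> Z
11 -> W
11 -> W
00 -> X


Result: ZYYZWWX


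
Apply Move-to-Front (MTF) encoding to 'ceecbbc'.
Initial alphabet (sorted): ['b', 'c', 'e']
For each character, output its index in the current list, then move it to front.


MTF encoding:
'c': index 1 in ['b', 'c', 'e'] -> ['c', 'b', 'e']
'e': index 2 in ['c', 'b', 'e'] -> ['e', 'c', 'b']
'e': index 0 in ['e', 'c', 'b'] -> ['e', 'c', 'b']
'c': index 1 in ['e', 'c', 'b'] -> ['c', 'e', 'b']
'b': index 2 in ['c', 'e', 'b'] -> ['b', 'c', 'e']
'b': index 0 in ['b', 'c', 'e'] -> ['b', 'c', 'e']
'c': index 1 in ['b', 'c', 'e'] -> ['c', 'b', 'e']


Output: [1, 2, 0, 1, 2, 0, 1]


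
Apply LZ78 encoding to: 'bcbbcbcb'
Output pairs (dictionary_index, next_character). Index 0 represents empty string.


LZ78 encoding steps:
Dictionary: {0: ''}
Step 1: w='' (idx 0), next='b' -> output (0, 'b'), add 'b' as idx 1
Step 2: w='' (idx 0), next='c' -> output (0, 'c'), add 'c' as idx 2
Step 3: w='b' (idx 1), next='b' -> output (1, 'b'), add 'bb' as idx 3
Step 4: w='c' (idx 2), next='b' -> output (2, 'b'), add 'cb' as idx 4
Step 5: w='cb' (idx 4), end of input -> output (4, '')


Encoded: [(0, 'b'), (0, 'c'), (1, 'b'), (2, 'b'), (4, '')]


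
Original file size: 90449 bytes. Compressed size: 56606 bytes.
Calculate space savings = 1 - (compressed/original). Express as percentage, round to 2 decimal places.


ratio = compressed/original = 56606/90449 = 0.625833
savings = 1 - ratio = 1 - 0.625833 = 0.374167
as a percentage: 0.374167 * 100 = 37.42%

Space savings = 1 - 56606/90449 = 37.42%


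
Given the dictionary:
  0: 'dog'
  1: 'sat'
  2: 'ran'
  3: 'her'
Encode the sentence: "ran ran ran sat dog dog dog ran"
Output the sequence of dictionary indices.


Look up each word in the dictionary:
  'ran' -> 2
  'ran' -> 2
  'ran' -> 2
  'sat' -> 1
  'dog' -> 0
  'dog' -> 0
  'dog' -> 0
  'ran' -> 2

Encoded: [2, 2, 2, 1, 0, 0, 0, 2]


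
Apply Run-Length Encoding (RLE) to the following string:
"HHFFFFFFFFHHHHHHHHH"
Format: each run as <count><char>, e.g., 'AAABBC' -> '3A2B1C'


Scanning runs left to right:
  i=0: run of 'H' x 2 -> '2H'
  i=2: run of 'F' x 8 -> '8F'
  i=10: run of 'H' x 9 -> '9H'

RLE = 2H8F9H


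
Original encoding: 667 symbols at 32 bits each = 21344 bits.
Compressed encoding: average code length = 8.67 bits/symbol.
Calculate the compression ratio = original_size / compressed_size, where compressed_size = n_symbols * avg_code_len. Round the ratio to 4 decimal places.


original_size = n_symbols * orig_bits = 667 * 32 = 21344 bits
compressed_size = n_symbols * avg_code_len = 667 * 8.67 = 5782.89 bits
ratio = original_size / compressed_size = 21344 / 5782.89 = 3.6909

Compression ratio = 3.6909


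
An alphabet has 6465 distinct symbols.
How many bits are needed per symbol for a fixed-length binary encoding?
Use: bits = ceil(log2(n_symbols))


log2(6465) = 12.6584
Bracket: 2^12 = 4096 < 6465 <= 2^13 = 8192
So ceil(log2(6465)) = 13

bits = ceil(log2(6465)) = ceil(12.6584) = 13 bits


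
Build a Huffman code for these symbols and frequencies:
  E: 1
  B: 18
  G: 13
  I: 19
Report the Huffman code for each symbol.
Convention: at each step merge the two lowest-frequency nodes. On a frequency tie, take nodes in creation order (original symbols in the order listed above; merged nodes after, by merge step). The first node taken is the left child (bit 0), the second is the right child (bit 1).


Huffman tree construction:
Step 1: Merge E(1) + G(13) = 14
Step 2: Merge (E+G)(14) + B(18) = 32
Step 3: Merge I(19) + ((E+G)+B)(32) = 51
Read each symbol's code off the tree from the root (left child = 0, right child = 1).

Codes:
  E: 100 (length 3)
  B: 11 (length 2)
  G: 101 (length 3)
  I: 0 (length 1)
Average code length: 97/51 = 1.9020 bits/symbol


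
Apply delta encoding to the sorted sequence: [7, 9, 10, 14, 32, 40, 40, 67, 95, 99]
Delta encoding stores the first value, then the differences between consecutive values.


First value: 7
Deltas:
  9 - 7 = 2
  10 - 9 = 1
  14 - 10 = 4
  32 - 14 = 18
  40 - 32 = 8
  40 - 40 = 0
  67 - 40 = 27
  95 - 67 = 28
  99 - 95 = 4


Delta encoded: [7, 2, 1, 4, 18, 8, 0, 27, 28, 4]


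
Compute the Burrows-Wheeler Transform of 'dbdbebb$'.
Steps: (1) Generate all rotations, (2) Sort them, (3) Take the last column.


Rotations (sorted):
  0: $dbdbebb -> last char: b
  1: b$dbdbeb -> last char: b
  2: bb$dbdbe -> last char: e
  3: bdbebb$d -> last char: d
  4: bebb$dbd -> last char: d
  5: dbdbebb$ -> last char: $
  6: dbebb$db -> last char: b
  7: ebb$dbdb -> last char: b


BWT = bbedd$bb


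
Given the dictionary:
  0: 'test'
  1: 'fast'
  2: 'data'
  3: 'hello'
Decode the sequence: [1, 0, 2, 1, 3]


Look up each index in the dictionary:
  1 -> 'fast'
  0 -> 'test'
  2 -> 'data'
  1 -> 'fast'
  3 -> 'hello'

Decoded: "fast test data fast hello"


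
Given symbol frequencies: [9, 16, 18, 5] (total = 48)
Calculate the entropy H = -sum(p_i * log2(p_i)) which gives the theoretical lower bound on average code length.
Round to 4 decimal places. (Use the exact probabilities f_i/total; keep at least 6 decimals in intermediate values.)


Per-symbol terms -p_i * log2(p_i) with p_i = f_i/48:
  p = 9/48 = 0.187500: log2(p) = -2.415037, -p*log2(p) = 0.452820
  p = 16/48 = 0.333333: log2(p) = -1.584963, -p*log2(p) = 0.528321
  p = 18/48 = 0.375000: log2(p) = -1.415037, -p*log2(p) = 0.530639
  p = 5/48 = 0.104167: log2(p) = -3.263034, -p*log2(p) = 0.339899
H = 0.452820 + 0.528321 + 0.530639 + 0.339899 = 1.851679

H = 1.8517 bits/symbol


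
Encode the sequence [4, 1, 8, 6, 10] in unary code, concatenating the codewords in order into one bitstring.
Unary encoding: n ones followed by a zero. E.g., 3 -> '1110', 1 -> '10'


Encode each number as n ones followed by a terminating 0:
  4 -> 11110 (5 bits)
  1 -> 10 (2 bits)
  8 -> 111111110 (9 bits)
  6 -> 1111110 (7 bits)
  10 -> 11111111110 (11 bits)
Total length = 5 + 2 + 9 + 7 + 11 = 34 bits.

Unary([4, 1, 8, 6, 10]) = 1111010111111110111111011111111110 (34 bits)


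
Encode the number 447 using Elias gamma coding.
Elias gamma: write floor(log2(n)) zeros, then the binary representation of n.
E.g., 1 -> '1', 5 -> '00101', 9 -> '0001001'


num_bits = floor(log2(447)) + 1 = 9
leading_zeros = num_bits - 1 = 8
binary(447) = 110111111

Elias gamma(447) = '00000000' + '110111111' = 00000000110111111 (17 bits)


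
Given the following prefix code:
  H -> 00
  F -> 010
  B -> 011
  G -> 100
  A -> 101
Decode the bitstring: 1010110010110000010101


Decoding step by step:
Bits 101 -> A
Bits 011 -> B
Bits 00 -> H
Bits 101 -> A
Bits 100 -> G
Bits 00 -> H
Bits 010 -> F
Bits 101 -> A


Decoded message: ABHAGHFA


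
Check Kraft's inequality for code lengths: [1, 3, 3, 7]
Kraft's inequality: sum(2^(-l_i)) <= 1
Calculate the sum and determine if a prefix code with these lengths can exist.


Sum = 2^(-1) + 2^(-3) + 2^(-3) + 2^(-7)
    = 0.5 + 0.125 + 0.125 + 0.0078125
    = 97/128 = 0.7578125
Since 0.7578125 <= 1, Kraft's inequality IS satisfied.
A prefix code with these lengths CAN exist.

Kraft sum = 0.7578125. Satisfied.


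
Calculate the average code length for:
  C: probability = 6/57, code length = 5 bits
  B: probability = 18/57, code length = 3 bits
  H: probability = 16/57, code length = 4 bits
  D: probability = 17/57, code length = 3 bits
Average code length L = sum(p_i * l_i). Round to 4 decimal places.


Weighted contributions p_i * l_i:
  C: (6/57) * 5 = 30/57
  B: (18/57) * 3 = 54/57
  H: (16/57) * 4 = 64/57
  D: (17/57) * 3 = 51/57
Sum = (30 + 54 + 64 + 51)/57 = 199/57

L = 199/57 = 3.4912 bits/symbol


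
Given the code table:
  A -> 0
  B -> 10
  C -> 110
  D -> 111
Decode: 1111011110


Decoding:
111 -> D
10 -> B
111 -> D
10 -> B


Result: DBDB


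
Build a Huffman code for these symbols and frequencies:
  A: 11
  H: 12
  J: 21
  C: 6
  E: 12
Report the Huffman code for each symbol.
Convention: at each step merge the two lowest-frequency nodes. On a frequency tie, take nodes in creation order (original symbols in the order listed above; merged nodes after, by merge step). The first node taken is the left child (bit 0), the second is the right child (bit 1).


Huffman tree construction:
Step 1: Merge C(6) + A(11) = 17
Step 2: Merge H(12) + E(12) = 24
Step 3: Merge (C+A)(17) + J(21) = 38
Step 4: Merge (H+E)(24) + ((C+A)+J)(38) = 62
Read each symbol's code off the tree from the root (left child = 0, right child = 1).

Codes:
  A: 101 (length 3)
  H: 00 (length 2)
  J: 11 (length 2)
  C: 100 (length 3)
  E: 01 (length 2)
Average code length: 141/62 = 2.2742 bits/symbol


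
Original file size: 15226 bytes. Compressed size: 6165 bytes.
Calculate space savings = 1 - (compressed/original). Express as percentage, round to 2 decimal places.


ratio = compressed/original = 6165/15226 = 0.4049
savings = 1 - ratio = 1 - 0.4049 = 0.5951
as a percentage: 0.5951 * 100 = 59.51%

Space savings = 1 - 6165/15226 = 59.51%


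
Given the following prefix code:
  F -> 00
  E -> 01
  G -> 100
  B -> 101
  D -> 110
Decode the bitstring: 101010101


Decoding step by step:
Bits 101 -> B
Bits 01 -> E
Bits 01 -> E
Bits 01 -> E


Decoded message: BEEE


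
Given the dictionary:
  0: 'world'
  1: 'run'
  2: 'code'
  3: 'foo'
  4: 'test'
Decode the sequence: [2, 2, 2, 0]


Look up each index in the dictionary:
  2 -> 'code'
  2 -> 'code'
  2 -> 'code'
  0 -> 'world'

Decoded: "code code code world"


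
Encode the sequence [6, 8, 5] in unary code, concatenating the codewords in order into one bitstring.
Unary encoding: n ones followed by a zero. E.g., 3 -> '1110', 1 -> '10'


Encode each number as n ones followed by a terminating 0:
  6 -> 1111110 (7 bits)
  8 -> 111111110 (9 bits)
  5 -> 111110 (6 bits)
Total length = 7 + 9 + 6 = 22 bits.

Unary([6, 8, 5]) = 1111110111111110111110 (22 bits)


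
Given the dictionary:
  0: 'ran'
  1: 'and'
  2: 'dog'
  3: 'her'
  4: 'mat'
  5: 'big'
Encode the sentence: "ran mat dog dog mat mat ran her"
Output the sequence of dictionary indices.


Look up each word in the dictionary:
  'ran' -> 0
  'mat' -> 4
  'dog' -> 2
  'dog' -> 2
  'mat' -> 4
  'mat' -> 4
  'ran' -> 0
  'her' -> 3

Encoded: [0, 4, 2, 2, 4, 4, 0, 3]


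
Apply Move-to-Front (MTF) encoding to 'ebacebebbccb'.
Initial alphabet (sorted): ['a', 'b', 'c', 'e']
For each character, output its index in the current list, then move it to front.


MTF encoding:
'e': index 3 in ['a', 'b', 'c', 'e'] -> ['e', 'a', 'b', 'c']
'b': index 2 in ['e', 'a', 'b', 'c'] -> ['b', 'e', 'a', 'c']
'a': index 2 in ['b', 'e', 'a', 'c'] -> ['a', 'b', 'e', 'c']
'c': index 3 in ['a', 'b', 'e', 'c'] -> ['c', 'a', 'b', 'e']
'e': index 3 in ['c', 'a', 'b', 'e'] -> ['e', 'c', 'a', 'b']
'b': index 3 in ['e', 'c', 'a', 'b'] -> ['b', 'e', 'c', 'a']
'e': index 1 in ['b', 'e', 'c', 'a'] -> ['e', 'b', 'c', 'a']
'b': index 1 in ['e', 'b', 'c', 'a'] -> ['b', 'e', 'c', 'a']
'b': index 0 in ['b', 'e', 'c', 'a'] -> ['b', 'e', 'c', 'a']
'c': index 2 in ['b', 'e', 'c', 'a'] -> ['c', 'b', 'e', 'a']
'c': index 0 in ['c', 'b', 'e', 'a'] -> ['c', 'b', 'e', 'a']
'b': index 1 in ['c', 'b', 'e', 'a'] -> ['b', 'c', 'e', 'a']


Output: [3, 2, 2, 3, 3, 3, 1, 1, 0, 2, 0, 1]


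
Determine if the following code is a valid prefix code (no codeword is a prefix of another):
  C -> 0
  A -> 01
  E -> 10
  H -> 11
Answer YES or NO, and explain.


Checking each pair (does one codeword prefix another?):
  C='0' vs A='01': prefix -- VIOLATION

NO -- this is NOT a valid prefix code. C (0) is a prefix of A (01).


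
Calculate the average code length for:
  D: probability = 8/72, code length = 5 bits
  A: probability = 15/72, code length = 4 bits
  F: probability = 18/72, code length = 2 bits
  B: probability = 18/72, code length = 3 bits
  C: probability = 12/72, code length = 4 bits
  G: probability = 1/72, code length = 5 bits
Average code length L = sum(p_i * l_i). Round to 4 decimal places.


Weighted contributions p_i * l_i:
  D: (8/72) * 5 = 40/72
  A: (15/72) * 4 = 60/72
  F: (18/72) * 2 = 36/72
  B: (18/72) * 3 = 54/72
  C: (12/72) * 4 = 48/72
  G: (1/72) * 5 = 5/72
Sum = (40 + 60 + 36 + 54 + 48 + 5)/72 = 243/72

L = 243/72 = 3.3750 bits/symbol


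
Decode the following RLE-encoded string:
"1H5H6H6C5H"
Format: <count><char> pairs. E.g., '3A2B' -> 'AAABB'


Expanding each <count><char> pair:
  1H -> 'H'
  5H -> 'HHHHH'
  6H -> 'HHHHHH'
  6C -> 'CCCCCC'
  5H -> 'HHHHH'

Decoded = HHHHHHHHHHHHCCCCCCHHHHH


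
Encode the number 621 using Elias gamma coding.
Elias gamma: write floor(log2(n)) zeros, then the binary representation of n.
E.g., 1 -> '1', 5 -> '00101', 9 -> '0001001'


num_bits = floor(log2(621)) + 1 = 10
leading_zeros = num_bits - 1 = 9
binary(621) = 1001101101

Elias gamma(621) = '000000000' + '1001101101' = 0000000001001101101 (19 bits)


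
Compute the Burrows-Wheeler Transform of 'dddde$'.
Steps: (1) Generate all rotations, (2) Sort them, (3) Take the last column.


Rotations (sorted):
  0: $dddde -> last char: e
  1: dddde$ -> last char: $
  2: ddde$d -> last char: d
  3: dde$dd -> last char: d
  4: de$ddd -> last char: d
  5: e$dddd -> last char: d


BWT = e$dddd


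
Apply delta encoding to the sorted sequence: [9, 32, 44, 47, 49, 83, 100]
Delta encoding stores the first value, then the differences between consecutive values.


First value: 9
Deltas:
  32 - 9 = 23
  44 - 32 = 12
  47 - 44 = 3
  49 - 47 = 2
  83 - 49 = 34
  100 - 83 = 17


Delta encoded: [9, 23, 12, 3, 2, 34, 17]


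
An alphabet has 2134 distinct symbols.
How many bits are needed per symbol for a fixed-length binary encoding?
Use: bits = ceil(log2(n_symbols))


log2(2134) = 11.0593
Bracket: 2^11 = 2048 < 2134 <= 2^12 = 4096
So ceil(log2(2134)) = 12

bits = ceil(log2(2134)) = ceil(11.0593) = 12 bits


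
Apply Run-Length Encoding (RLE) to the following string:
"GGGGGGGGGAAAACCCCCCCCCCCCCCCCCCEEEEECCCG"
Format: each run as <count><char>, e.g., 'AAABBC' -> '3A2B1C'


Scanning runs left to right:
  i=0: run of 'G' x 9 -> '9G'
  i=9: run of 'A' x 4 -> '4A'
  i=13: run of 'C' x 18 -> '18C'
  i=31: run of 'E' x 5 -> '5E'
  i=36: run of 'C' x 3 -> '3C'
  i=39: run of 'G' x 1 -> '1G'

RLE = 9G4A18C5E3C1G


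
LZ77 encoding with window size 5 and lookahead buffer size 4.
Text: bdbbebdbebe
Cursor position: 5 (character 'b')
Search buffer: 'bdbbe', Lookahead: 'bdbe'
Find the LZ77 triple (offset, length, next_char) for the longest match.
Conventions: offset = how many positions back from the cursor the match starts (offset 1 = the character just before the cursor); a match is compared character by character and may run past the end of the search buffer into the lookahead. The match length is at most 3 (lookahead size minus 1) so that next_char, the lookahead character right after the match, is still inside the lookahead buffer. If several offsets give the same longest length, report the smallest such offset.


Try each offset into the search buffer:
  offset=1 (pos 4, char 'e'): match length 0
  offset=2 (pos 3, char 'b'): match length 1
  offset=3 (pos 2, char 'b'): match length 1
  offset=4 (pos 1, char 'd'): match length 0
  offset=5 (pos 0, char 'b'): match length 3
Longest match has length 3 at offset 5.
next_char = character at position 5 + 3 = 8 -> 'e'

Best match: offset=5, length=3 (matching 'bdb' starting at position 0)
LZ77 triple: (5, 3, 'e')


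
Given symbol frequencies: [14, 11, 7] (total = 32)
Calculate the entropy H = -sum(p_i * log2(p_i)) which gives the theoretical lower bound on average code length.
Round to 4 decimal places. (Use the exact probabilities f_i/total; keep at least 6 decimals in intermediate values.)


Per-symbol terms -p_i * log2(p_i) with p_i = f_i/32:
  p = 14/32 = 0.437500: log2(p) = -1.192645, -p*log2(p) = 0.521782
  p = 11/32 = 0.343750: log2(p) = -1.540568, -p*log2(p) = 0.529570
  p = 7/32 = 0.218750: log2(p) = -2.192645, -p*log2(p) = 0.479641
H = 0.521782 + 0.529570 + 0.479641 = 1.530993

H = 1.531 bits/symbol


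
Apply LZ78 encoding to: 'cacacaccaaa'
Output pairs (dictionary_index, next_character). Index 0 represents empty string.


LZ78 encoding steps:
Dictionary: {0: ''}
Step 1: w='' (idx 0), next='c' -> output (0, 'c'), add 'c' as idx 1
Step 2: w='' (idx 0), next='a' -> output (0, 'a'), add 'a' as idx 2
Step 3: w='c' (idx 1), next='a' -> output (1, 'a'), add 'ca' as idx 3
Step 4: w='ca' (idx 3), next='c' -> output (3, 'c'), add 'cac' as idx 4
Step 5: w='ca' (idx 3), next='a' -> output (3, 'a'), add 'caa' as idx 5
Step 6: w='a' (idx 2), end of input -> output (2, '')


Encoded: [(0, 'c'), (0, 'a'), (1, 'a'), (3, 'c'), (3, 'a'), (2, '')]


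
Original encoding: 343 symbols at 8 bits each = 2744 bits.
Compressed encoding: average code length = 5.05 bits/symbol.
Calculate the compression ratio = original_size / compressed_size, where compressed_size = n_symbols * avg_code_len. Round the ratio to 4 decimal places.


original_size = n_symbols * orig_bits = 343 * 8 = 2744 bits
compressed_size = n_symbols * avg_code_len = 343 * 5.05 = 1732.15 bits
ratio = original_size / compressed_size = 2744 / 1732.15 = 1.5842

Compression ratio = 1.5842


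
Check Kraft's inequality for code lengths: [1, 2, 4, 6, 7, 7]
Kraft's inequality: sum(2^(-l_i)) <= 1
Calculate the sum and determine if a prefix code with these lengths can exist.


Sum = 2^(-1) + 2^(-2) + 2^(-4) + 2^(-6) + 2^(-7) + 2^(-7)
    = 0.5 + 0.25 + 0.0625 + 0.015625 + 0.0078125 + 0.0078125
    = 108/128 = 0.84375
Since 0.84375 <= 1, Kraft's inequality IS satisfied.
A prefix code with these lengths CAN exist.

Kraft sum = 0.84375. Satisfied.


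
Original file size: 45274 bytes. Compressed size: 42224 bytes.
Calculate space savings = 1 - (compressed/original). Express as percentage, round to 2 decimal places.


ratio = compressed/original = 42224/45274 = 0.932632
savings = 1 - ratio = 1 - 0.932632 = 0.067368
as a percentage: 0.067368 * 100 = 6.74%

Space savings = 1 - 42224/45274 = 6.74%


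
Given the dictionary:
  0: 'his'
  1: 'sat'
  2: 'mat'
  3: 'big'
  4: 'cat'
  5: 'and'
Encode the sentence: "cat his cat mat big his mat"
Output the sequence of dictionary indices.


Look up each word in the dictionary:
  'cat' -> 4
  'his' -> 0
  'cat' -> 4
  'mat' -> 2
  'big' -> 3
  'his' -> 0
  'mat' -> 2

Encoded: [4, 0, 4, 2, 3, 0, 2]


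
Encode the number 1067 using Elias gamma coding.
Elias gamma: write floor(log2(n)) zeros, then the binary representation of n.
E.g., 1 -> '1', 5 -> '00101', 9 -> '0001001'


num_bits = floor(log2(1067)) + 1 = 11
leading_zeros = num_bits - 1 = 10
binary(1067) = 10000101011

Elias gamma(1067) = '0000000000' + '10000101011' = 000000000010000101011 (21 bits)


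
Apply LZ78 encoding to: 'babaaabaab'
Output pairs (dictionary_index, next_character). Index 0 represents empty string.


LZ78 encoding steps:
Dictionary: {0: ''}
Step 1: w='' (idx 0), next='b' -> output (0, 'b'), add 'b' as idx 1
Step 2: w='' (idx 0), next='a' -> output (0, 'a'), add 'a' as idx 2
Step 3: w='b' (idx 1), next='a' -> output (1, 'a'), add 'ba' as idx 3
Step 4: w='a' (idx 2), next='a' -> output (2, 'a'), add 'aa' as idx 4
Step 5: w='ba' (idx 3), next='a' -> output (3, 'a'), add 'baa' as idx 5
Step 6: w='b' (idx 1), end of input -> output (1, '')


Encoded: [(0, 'b'), (0, 'a'), (1, 'a'), (2, 'a'), (3, 'a'), (1, '')]


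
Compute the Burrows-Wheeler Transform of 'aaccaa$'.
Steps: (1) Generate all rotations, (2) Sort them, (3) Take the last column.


Rotations (sorted):
  0: $aaccaa -> last char: a
  1: a$aacca -> last char: a
  2: aa$aacc -> last char: c
  3: aaccaa$ -> last char: $
  4: accaa$a -> last char: a
  5: caa$aac -> last char: c
  6: ccaa$aa -> last char: a


BWT = aac$aca


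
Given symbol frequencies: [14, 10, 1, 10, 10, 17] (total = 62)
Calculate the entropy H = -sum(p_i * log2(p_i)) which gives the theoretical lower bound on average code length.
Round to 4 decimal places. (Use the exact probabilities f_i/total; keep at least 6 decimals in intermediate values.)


Per-symbol terms -p_i * log2(p_i) with p_i = f_i/62:
  p = 14/62 = 0.225806: log2(p) = -2.146841, -p*log2(p) = 0.484771
  p = 10/62 = 0.161290: log2(p) = -2.632268, -p*log2(p) = 0.424559
  p = 1/62 = 0.016129: log2(p) = -5.954196, -p*log2(p) = 0.096035
  p = 10/62 = 0.161290: log2(p) = -2.632268, -p*log2(p) = 0.424559
  p = 10/62 = 0.161290: log2(p) = -2.632268, -p*log2(p) = 0.424559
  p = 17/62 = 0.274194: log2(p) = -1.866733, -p*log2(p) = 0.511846
H = 0.484771 + 0.424559 + 0.096035 + 0.424559 + 0.424559 + 0.511846 = 2.366329

H = 2.3663 bits/symbol


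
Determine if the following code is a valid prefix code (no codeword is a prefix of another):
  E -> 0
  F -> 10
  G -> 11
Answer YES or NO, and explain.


Checking each pair (does one codeword prefix another?):
  E='0' vs F='10': no prefix
  E='0' vs G='11': no prefix
  F='10' vs E='0': no prefix
  F='10' vs G='11': no prefix
  G='11' vs E='0': no prefix
  G='11' vs F='10': no prefix
No violation found over all pairs.

YES -- this is a valid prefix code. No codeword is a prefix of any other codeword.


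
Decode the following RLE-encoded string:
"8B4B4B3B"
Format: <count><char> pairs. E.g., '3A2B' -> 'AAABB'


Expanding each <count><char> pair:
  8B -> 'BBBBBBBB'
  4B -> 'BBBB'
  4B -> 'BBBB'
  3B -> 'BBB'

Decoded = BBBBBBBBBBBBBBBBBBB


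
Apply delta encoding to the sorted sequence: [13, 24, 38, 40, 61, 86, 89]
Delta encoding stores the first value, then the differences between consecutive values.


First value: 13
Deltas:
  24 - 13 = 11
  38 - 24 = 14
  40 - 38 = 2
  61 - 40 = 21
  86 - 61 = 25
  89 - 86 = 3


Delta encoded: [13, 11, 14, 2, 21, 25, 3]


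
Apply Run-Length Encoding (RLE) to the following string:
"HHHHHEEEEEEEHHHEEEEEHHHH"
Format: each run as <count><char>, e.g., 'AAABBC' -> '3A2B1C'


Scanning runs left to right:
  i=0: run of 'H' x 5 -> '5H'
  i=5: run of 'E' x 7 -> '7E'
  i=12: run of 'H' x 3 -> '3H'
  i=15: run of 'E' x 5 -> '5E'
  i=20: run of 'H' x 4 -> '4H'

RLE = 5H7E3H5E4H


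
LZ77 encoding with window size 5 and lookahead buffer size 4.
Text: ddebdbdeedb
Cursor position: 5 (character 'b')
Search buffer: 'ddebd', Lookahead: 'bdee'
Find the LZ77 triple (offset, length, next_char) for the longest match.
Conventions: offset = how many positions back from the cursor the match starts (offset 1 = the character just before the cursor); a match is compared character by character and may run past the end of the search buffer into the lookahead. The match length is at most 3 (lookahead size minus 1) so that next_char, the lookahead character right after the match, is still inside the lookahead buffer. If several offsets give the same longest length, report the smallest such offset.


Try each offset into the search buffer:
  offset=1 (pos 4, char 'd'): match length 0
  offset=2 (pos 3, char 'b'): match length 2
  offset=3 (pos 2, char 'e'): match length 0
  offset=4 (pos 1, char 'd'): match length 0
  offset=5 (pos 0, char 'd'): match length 0
Longest match has length 2 at offset 2.
next_char = character at position 5 + 2 = 7 -> 'e'

Best match: offset=2, length=2 (matching 'bd' starting at position 3)
LZ77 triple: (2, 2, 'e')


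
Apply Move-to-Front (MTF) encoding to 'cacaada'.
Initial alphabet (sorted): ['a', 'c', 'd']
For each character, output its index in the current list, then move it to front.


MTF encoding:
'c': index 1 in ['a', 'c', 'd'] -> ['c', 'a', 'd']
'a': index 1 in ['c', 'a', 'd'] -> ['a', 'c', 'd']
'c': index 1 in ['a', 'c', 'd'] -> ['c', 'a', 'd']
'a': index 1 in ['c', 'a', 'd'] -> ['a', 'c', 'd']
'a': index 0 in ['a', 'c', 'd'] -> ['a', 'c', 'd']
'd': index 2 in ['a', 'c', 'd'] -> ['d', 'a', 'c']
'a': index 1 in ['d', 'a', 'c'] -> ['a', 'd', 'c']


Output: [1, 1, 1, 1, 0, 2, 1]


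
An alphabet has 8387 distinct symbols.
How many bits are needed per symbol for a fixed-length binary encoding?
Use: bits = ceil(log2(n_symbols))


log2(8387) = 13.0339
Bracket: 2^13 = 8192 < 8387 <= 2^14 = 16384
So ceil(log2(8387)) = 14

bits = ceil(log2(8387)) = ceil(13.0339) = 14 bits


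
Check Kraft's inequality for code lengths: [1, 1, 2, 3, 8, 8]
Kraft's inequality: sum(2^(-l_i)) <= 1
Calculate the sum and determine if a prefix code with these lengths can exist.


Sum = 2^(-1) + 2^(-1) + 2^(-2) + 2^(-3) + 2^(-8) + 2^(-8)
    = 0.5 + 0.5 + 0.25 + 0.125 + 0.00390625 + 0.00390625
    = 354/256 = 1.3828125
Since 1.3828125 > 1, Kraft's inequality is NOT satisfied.
A prefix code with these lengths CANNOT exist.

Kraft sum = 1.3828125. Not satisfied.


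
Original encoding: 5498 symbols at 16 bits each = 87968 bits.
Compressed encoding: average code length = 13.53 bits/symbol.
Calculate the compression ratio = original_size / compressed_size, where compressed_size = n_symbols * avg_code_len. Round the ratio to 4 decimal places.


original_size = n_symbols * orig_bits = 5498 * 16 = 87968 bits
compressed_size = n_symbols * avg_code_len = 5498 * 13.53 = 74387.94 bits
ratio = original_size / compressed_size = 87968 / 74387.94 = 1.1826

Compression ratio = 1.1826


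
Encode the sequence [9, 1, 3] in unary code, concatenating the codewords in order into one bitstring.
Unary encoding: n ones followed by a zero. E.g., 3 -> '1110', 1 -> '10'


Encode each number as n ones followed by a terminating 0:
  9 -> 1111111110 (10 bits)
  1 -> 10 (2 bits)
  3 -> 1110 (4 bits)
Total length = 10 + 2 + 4 = 16 bits.

Unary([9, 1, 3]) = 1111111110101110 (16 bits)


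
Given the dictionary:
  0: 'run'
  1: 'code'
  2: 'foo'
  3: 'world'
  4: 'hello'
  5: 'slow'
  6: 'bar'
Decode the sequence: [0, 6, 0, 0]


Look up each index in the dictionary:
  0 -> 'run'
  6 -> 'bar'
  0 -> 'run'
  0 -> 'run'

Decoded: "run bar run run"


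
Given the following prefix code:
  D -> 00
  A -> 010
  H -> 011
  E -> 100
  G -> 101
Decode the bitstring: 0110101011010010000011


Decoding step by step:
Bits 011 -> H
Bits 010 -> A
Bits 101 -> G
Bits 101 -> G
Bits 00 -> D
Bits 100 -> E
Bits 00 -> D
Bits 011 -> H


Decoded message: HAGGDEDH


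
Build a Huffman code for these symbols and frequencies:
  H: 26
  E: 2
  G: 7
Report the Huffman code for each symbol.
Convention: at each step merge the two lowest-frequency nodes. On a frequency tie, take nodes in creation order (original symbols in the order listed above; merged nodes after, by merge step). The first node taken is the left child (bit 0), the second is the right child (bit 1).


Huffman tree construction:
Step 1: Merge E(2) + G(7) = 9
Step 2: Merge (E+G)(9) + H(26) = 35
Read each symbol's code off the tree from the root (left child = 0, right child = 1).

Codes:
  H: 1 (length 1)
  E: 00 (length 2)
  G: 01 (length 2)
Average code length: 44/35 = 1.2571 bits/symbol


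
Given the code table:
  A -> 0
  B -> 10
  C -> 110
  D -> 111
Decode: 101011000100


Decoding:
10 -> B
10 -> B
110 -> C
0 -> A
0 -> A
10 -> B
0 -> A


Result: BBCAABA


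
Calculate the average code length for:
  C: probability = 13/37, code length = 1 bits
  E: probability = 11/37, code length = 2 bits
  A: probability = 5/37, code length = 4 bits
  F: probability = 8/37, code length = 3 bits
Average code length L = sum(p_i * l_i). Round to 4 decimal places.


Weighted contributions p_i * l_i:
  C: (13/37) * 1 = 13/37
  E: (11/37) * 2 = 22/37
  A: (5/37) * 4 = 20/37
  F: (8/37) * 3 = 24/37
Sum = (13 + 22 + 20 + 24)/37 = 79/37

L = 79/37 = 2.1351 bits/symbol


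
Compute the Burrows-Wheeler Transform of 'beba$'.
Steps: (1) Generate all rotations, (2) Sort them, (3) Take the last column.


Rotations (sorted):
  0: $beba -> last char: a
  1: a$beb -> last char: b
  2: ba$be -> last char: e
  3: beba$ -> last char: $
  4: eba$b -> last char: b


BWT = abe$b


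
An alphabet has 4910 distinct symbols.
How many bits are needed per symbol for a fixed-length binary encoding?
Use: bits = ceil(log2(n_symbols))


log2(4910) = 12.2615
Bracket: 2^12 = 4096 < 4910 <= 2^13 = 8192
So ceil(log2(4910)) = 13

bits = ceil(log2(4910)) = ceil(12.2615) = 13 bits


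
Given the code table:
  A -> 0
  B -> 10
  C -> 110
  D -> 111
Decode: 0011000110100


Decoding:
0 -> A
0 -> A
110 -> C
0 -> A
0 -> A
110 -> C
10 -> B
0 -> A


Result: AACAACBA


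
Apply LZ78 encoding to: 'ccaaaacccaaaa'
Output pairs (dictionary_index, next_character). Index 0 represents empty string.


LZ78 encoding steps:
Dictionary: {0: ''}
Step 1: w='' (idx 0), next='c' -> output (0, 'c'), add 'c' as idx 1
Step 2: w='c' (idx 1), next='a' -> output (1, 'a'), add 'ca' as idx 2
Step 3: w='' (idx 0), next='a' -> output (0, 'a'), add 'a' as idx 3
Step 4: w='a' (idx 3), next='a' -> output (3, 'a'), add 'aa' as idx 4
Step 5: w='c' (idx 1), next='c' -> output (1, 'c'), add 'cc' as idx 5
Step 6: w='ca' (idx 2), next='a' -> output (2, 'a'), add 'caa' as idx 6
Step 7: w='aa' (idx 4), end of input -> output (4, '')


Encoded: [(0, 'c'), (1, 'a'), (0, 'a'), (3, 'a'), (1, 'c'), (2, 'a'), (4, '')]


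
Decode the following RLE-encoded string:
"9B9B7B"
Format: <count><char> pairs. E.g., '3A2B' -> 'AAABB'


Expanding each <count><char> pair:
  9B -> 'BBBBBBBBB'
  9B -> 'BBBBBBBBB'
  7B -> 'BBBBBBB'

Decoded = BBBBBBBBBBBBBBBBBBBBBBBBB


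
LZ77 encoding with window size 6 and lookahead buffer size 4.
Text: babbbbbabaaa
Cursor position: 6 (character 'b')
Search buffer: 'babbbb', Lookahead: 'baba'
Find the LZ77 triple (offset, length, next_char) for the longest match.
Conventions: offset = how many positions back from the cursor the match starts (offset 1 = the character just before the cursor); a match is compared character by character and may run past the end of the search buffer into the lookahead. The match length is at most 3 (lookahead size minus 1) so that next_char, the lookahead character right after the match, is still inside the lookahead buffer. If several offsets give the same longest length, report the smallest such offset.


Try each offset into the search buffer:
  offset=1 (pos 5, char 'b'): match length 1
  offset=2 (pos 4, char 'b'): match length 1
  offset=3 (pos 3, char 'b'): match length 1
  offset=4 (pos 2, char 'b'): match length 1
  offset=5 (pos 1, char 'a'): match length 0
  offset=6 (pos 0, char 'b'): match length 3
Longest match has length 3 at offset 6.
next_char = character at position 6 + 3 = 9 -> 'a'

Best match: offset=6, length=3 (matching 'bab' starting at position 0)
LZ77 triple: (6, 3, 'a')
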